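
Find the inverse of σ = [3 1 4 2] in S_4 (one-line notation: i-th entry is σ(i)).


To find σ⁻¹, swap domain and range:
σ(1) = 3 → σ⁻¹(3) = 1
σ(2) = 1 → σ⁻¹(1) = 2
σ(3) = 4 → σ⁻¹(4) = 3
σ(4) = 2 → σ⁻¹(2) = 4

σ⁻¹ = [2 4 1 3]


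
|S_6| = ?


|S_n| = n! (number of permutations of n symbols)
|S_6| = 6! = 720

|S_6| = 720


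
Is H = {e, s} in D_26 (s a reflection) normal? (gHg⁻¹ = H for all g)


H = {e, s} in D_26 (s a reflection)
r·s·r⁻¹ = sr⁻² ≠ s for n ≥ 3, so {e, s} is not closed under conjugation

No, not a normal subgroup


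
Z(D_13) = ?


Z(G) = {g ∈ G | gx = xg for all x ∈ G}
For odd n, Z(D_n) = {e}: no nontrivial rotation commutes with all reflections

Z(D_13) = {e}


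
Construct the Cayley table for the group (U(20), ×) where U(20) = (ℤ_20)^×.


Elements: {1, 3, 7, 9, 11, 13, 17, 19}
Operation: multiplication mod 20
Entry (a, b) = (a × b) mod 20

Cayley table:
   |  1 |  3 |  7 |  9 | 11 | 13 | 17 | 19
 1 |  1 |  3 |  7 |  9 | 11 | 13 | 17 | 19
 3 |  3 |  9 |  1 |  7 | 13 | 19 | 11 | 17
 7 |  7 |  1 |  9 |  3 | 17 | 11 | 19 | 13
 9 |  9 |  7 |  3 |  1 | 19 | 17 | 13 | 11
11 | 11 | 13 | 17 | 19 |  1 |  3 |  7 |  9
13 | 13 | 19 | 11 | 17 |  3 |  9 |  1 |  7
17 | 17 | 11 | 19 | 13 |  7 |  1 |  9 |  3
19 | 19 | 17 | 13 | 11 |  9 |  7 |  3 |  1


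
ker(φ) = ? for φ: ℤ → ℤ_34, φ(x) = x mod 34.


Kernel = preimage of identity
ker(φ) = {x ∈ ℤ : x ≡ 0 (mod 34)} = 34ℤ = {0, ±34, ±68, ...}

ker(φ) = 34ℤ


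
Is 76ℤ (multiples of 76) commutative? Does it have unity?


76ℤ is a commutative ring under +,× but has no multiplicative identity (1 ∉ 76ℤ); it has no zero divisors, but without unity it is not an integral domain
Commutative: Yes
Integral domain: No
Has unity: No

76ℤ (multiples of 76): Commutative=Yes, Unity=No


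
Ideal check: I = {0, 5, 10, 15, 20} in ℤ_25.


Check ideal conditions for I = {0, 5, 10, 15, 20} in ℤ_25:
(1) I is an additive subgroup? Yes
(2) For r ∈ ℤ_25 and a ∈ I: r·a ∈ I? Yes

Yes, I is an ideal of ℤ_25


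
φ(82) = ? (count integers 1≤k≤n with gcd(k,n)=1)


Factor n: 82 = 2 × 41
φ(n) = n · ∏(1 - 1/p) over distinct primes p | n
φ(82) = 82 · (1 - 1/2) · (1 - 1/41) = 40

φ(82) = 40


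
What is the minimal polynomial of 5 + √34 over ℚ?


Let α = 5 + √34. Then α - 5 = √34, so (α - 5)² = 34, giving α² - 10α - 9 = 0. Degree 2 and α ∉ ℚ, so this is the minimal polynomial.

Minimal polynomial: x² - 10x - 9


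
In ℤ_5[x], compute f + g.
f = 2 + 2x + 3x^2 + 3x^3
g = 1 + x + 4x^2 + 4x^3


Add coefficients mod 5:
x^0: 2 + 1 = 3 (mod 5)
x^1: 2 + 1 = 3 (mod 5)
x^2: 3 + 4 = 2 (mod 5)
x^3: 3 + 4 = 2 (mod 5)
Result: 3 + 3x + 2x^2 + 2x^3

f + g = 3 + 3x + 2x^2 + 2x^3


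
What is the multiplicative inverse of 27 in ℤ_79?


Use the extended Euclidean algorithm to write 1 = 27·s + 79·t; then s mod 79 is the inverse.
Euclidean algorithm:
  27 = 0·79 + 27
  79 = 2·27 + 25
  27 = 1·25 + 2
  25 = 12·2 + 1
  2 = 2·1 + 0
gcd(27,79) = 1
Back-substitution gives: 27·(-38) + 79·(13) = 1
So 27⁻¹ ≡ -38 ≡ 41 (mod 79)
Check: 27 × 41 = 1107 ≡ 1 (mod 79) ✓

27⁻¹ ≡ 41 (mod 79)


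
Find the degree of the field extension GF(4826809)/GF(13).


GF(4826809) = GF(13^6), so the extension degree is 6

[GF(4826809)/GF(13)] = 6


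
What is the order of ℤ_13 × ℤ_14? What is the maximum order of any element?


|ℤ_13 × ℤ_14| = 13 × 14 = 182
Max element order = lcm(13,14) = 182
Cyclic? Yes (gcd=1)

|ℤ_13×ℤ_14| = 182, max element order = 182


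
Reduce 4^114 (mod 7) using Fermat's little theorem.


Fermat's little theorem: if p is prime and gcd(a,p)=1, then a^(p-1) ≡ 1 (mod p)
p = 7 is prime, gcd(4,7) = 1
Reduce exponent: 114 mod 6 = 0
So 4^114 ≡ 4^0 (mod 7)
4^0 = 1

4^114 ≡ 1 (mod 7)


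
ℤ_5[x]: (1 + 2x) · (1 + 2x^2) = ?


Expand and collect like terms; reduce coefficients mod 5:
x^0: 1·1 = 1 ≡ 1 (mod 5)
x^1: 1·0 + 2·1 = 2 ≡ 2 (mod 5)
x^2: 1·2 + 2·0 = 2 ≡ 2 (mod 5)
x^3: 2·2 = 4 ≡ 4 (mod 5)
Result: 1 + 2x + 2x^2 + 4x^3

f · g = 1 + 2x + 2x^2 + 4x^3


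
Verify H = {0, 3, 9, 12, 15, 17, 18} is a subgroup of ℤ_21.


Subgroup test for H = {0, 3, 9, 12, 15, 17, 18} in (ℤ_21, +):
(1) 0 ∈ H? Yes
(2) Closure: for all a,b ∈ H, (a+b) mod 21 ∈ H? No  [counterexample: 3 + 3 = 6 ∉ H]
(3) Inverses: for all a ∈ H, -a mod 21 ∈ H? No

No, H is not a subgroup of ℤ_21


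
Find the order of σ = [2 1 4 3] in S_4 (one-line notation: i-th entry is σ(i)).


Cycle decomposition: (1 2) (3 4)
Cycle lengths: 2, 2
Order = lcm(2, 2) = 2

ord(σ) = 2


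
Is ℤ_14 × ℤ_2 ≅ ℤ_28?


Comparing ℤ_14 × ℤ_2 and ℤ_28:
gcd(14,2) = 2 ≠ 1. Max element order in ℤ_14×ℤ_2 is lcm(14,2) = 14 < 28, so it has no element of order 28

No, ℤ_14 × ℤ_2 ≇ ℤ_28


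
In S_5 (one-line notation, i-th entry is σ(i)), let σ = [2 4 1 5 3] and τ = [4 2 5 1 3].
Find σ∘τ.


σ∘τ: apply τ first, then σ
1 →τ 4 →σ 5
2 →τ 2 →σ 4
3 →τ 5 →σ 3
4 →τ 1 →σ 2
5 →τ 3 →σ 1

σ∘τ = [5 4 3 2 1]


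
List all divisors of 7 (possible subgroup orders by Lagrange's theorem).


Lagrange's theorem: |H| divides |G|
|G| = 7
Divisors of 7: 1, 7

Possible subgroup orders: {1, 7}


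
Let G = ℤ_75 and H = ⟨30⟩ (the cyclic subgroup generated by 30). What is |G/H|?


|⟨30⟩| = n / gcd(30, 75) = 75 / 15 = 5
H is normal (ℤ_75 is abelian).
|G/H| = |G| / |H| = 75 / 5 = 15

|G/H| = 15


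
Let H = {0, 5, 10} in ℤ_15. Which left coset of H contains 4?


4 + H = {4 + h (mod 15) : h ∈ H}
4+0=4, 4+5=9, 4+10=14

4 + H = {4, 9, 14}


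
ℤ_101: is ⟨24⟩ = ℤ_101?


g generates ℤ_n iff gcd(g, n) = 1
gcd(24, 101) = 1
Since gcd = 1, 24 is a generator.

Yes, 24 generates ℤ_101


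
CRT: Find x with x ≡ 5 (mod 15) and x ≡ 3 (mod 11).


m₁ = 15, m₂ = 11, gcd = 1, so CRT applies. M = m₁·m₂ = 165
Let M₁ = M/m₁ = 11, M₂ = M/m₂ = 15
Find y₁ ≡ M₁⁻¹ (mod m₁): 11⁻¹ ≡ 11 (mod 15)
Find y₂ ≡ M₂⁻¹ (mod m₂): 15⁻¹ ≡ 3 (mod 11)
x = a₁·M₁·y₁ + a₂·M₂·y₂ = 5·11·11 + 3·15·3 = 740
Reduce mod 165: x ≡ 80
Check: 80 mod 15 = 5 ✓, 80 mod 11 = 3 ✓

x ≡ 80 (mod 165)


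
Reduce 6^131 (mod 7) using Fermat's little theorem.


Fermat's little theorem: if p is prime and gcd(a,p)=1, then a^(p-1) ≡ 1 (mod p)
p = 7 is prime, gcd(6,7) = 1
Reduce exponent: 131 mod 6 = 5
So 6^131 ≡ 6^5 (mod 7)
6^5 mod 7 = 6

6^131 ≡ 6 (mod 7)


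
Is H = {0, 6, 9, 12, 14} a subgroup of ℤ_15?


Subgroup test for H = {0, 6, 9, 12, 14} in (ℤ_15, +):
(1) 0 ∈ H? Yes
(2) Closure: for all a,b ∈ H, (a+b) mod 15 ∈ H? No  [counterexample: 6 + 12 = 3 ∉ H]
(3) Inverses: for all a ∈ H, -a mod 15 ∈ H? No

No, H is not a subgroup of ℤ_15


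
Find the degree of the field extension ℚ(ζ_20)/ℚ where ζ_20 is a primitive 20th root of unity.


[ℚ(ζ_n):ℚ] = deg Φ_n(x) = φ(n). Here φ(20) = 8

[ℚ(ζ_20)/ℚ where ζ_20 is a primitive 20th root of unity] = 8


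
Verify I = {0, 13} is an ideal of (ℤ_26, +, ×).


Check ideal conditions for I = {0, 13} in ℤ_26:
(1) I is an additive subgroup? Yes
(2) For r ∈ ℤ_26 and a ∈ I: r·a ∈ I? Yes

Yes, I is an ideal of ℤ_26


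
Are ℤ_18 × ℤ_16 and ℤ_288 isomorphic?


Comparing ℤ_18 × ℤ_16 and ℤ_288:
gcd(18,16) = 2 ≠ 1. Max element order in ℤ_18×ℤ_16 is lcm(18,16) = 144 < 288, so it has no element of order 288

No, ℤ_18 × ℤ_16 ≇ ℤ_288


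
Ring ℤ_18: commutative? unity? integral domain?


ℤ_18 is a commutative ring with unity 1; 18 = 2×9 is composite, so 2·9 ≡ 0 gives zero divisors (not an integral domain)
Commutative: Yes
Integral domain: No
Has unity: Yes

ℤ_18: Commutative=Yes, Unity=Yes


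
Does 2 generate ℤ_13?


g generates ℤ_n iff gcd(g, n) = 1
gcd(2, 13) = 1
Since gcd = 1, 2 is a generator.

Yes, 2 generates ℤ_13


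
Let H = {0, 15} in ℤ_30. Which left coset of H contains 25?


25 + H = {25 + h (mod 30) : h ∈ H}
25+0=25, 25+15=10
25 + H = {10, 25} = 10 + H

25 + H = {10, 25}


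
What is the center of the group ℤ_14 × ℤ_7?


Z(G) = {g ∈ G | gx = xg for all x ∈ G}
Direct product of abelian groups is abelian, so Z(G) = G

Z(ℤ_14 × ℤ_7) = ℤ_14 × ℤ_7


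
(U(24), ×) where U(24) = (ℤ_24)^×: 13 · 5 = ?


Operation: multiplication mod 24
13 · 5 = (a × b) mod 24 with a = 13, b = 5

13 · 5 = 17


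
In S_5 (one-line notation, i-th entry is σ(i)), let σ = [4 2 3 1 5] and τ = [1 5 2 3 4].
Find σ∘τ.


σ∘τ: apply τ first, then σ
1 →τ 1 →σ 4
2 →τ 5 →σ 5
3 →τ 2 →σ 2
4 →τ 3 →σ 3
5 →τ 4 →σ 1

σ∘τ = [4 5 2 3 1]


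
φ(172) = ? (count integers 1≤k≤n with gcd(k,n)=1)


Factor n: 172 = 2^2 × 43
φ(n) = n · ∏(1 - 1/p) over distinct primes p | n
φ(172) = 172 · (1 - 1/2) · (1 - 1/43) = 84

φ(172) = 84


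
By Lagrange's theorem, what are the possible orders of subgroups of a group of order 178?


Lagrange's theorem: |H| divides |G|
|G| = 178
Divisors of 178: 1, 2, 89, 178

Possible subgroup orders: {1, 2, 89, 178}


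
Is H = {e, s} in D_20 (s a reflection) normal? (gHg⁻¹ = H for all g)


H = {e, s} in D_20 (s a reflection)
r·s·r⁻¹ = sr⁻² ≠ s for n ≥ 3, so {e, s} is not closed under conjugation

No, not a normal subgroup


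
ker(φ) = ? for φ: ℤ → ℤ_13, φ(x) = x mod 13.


Kernel = preimage of identity
ker(φ) = {x ∈ ℤ : x ≡ 0 (mod 13)} = 13ℤ = {0, ±13, ±26, ...}

ker(φ) = 13ℤ


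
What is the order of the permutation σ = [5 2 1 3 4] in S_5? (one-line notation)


Cycle decomposition: (1 5 4 3)
Cycle lengths: 4
Order = lcm(4) = 4

ord(σ) = 4


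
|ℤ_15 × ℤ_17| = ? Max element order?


|ℤ_15 × ℤ_17| = 15 × 17 = 255
Max element order = lcm(15,17) = 255
Cyclic? Yes (gcd=1)

|ℤ_15×ℤ_17| = 255, max element order = 255


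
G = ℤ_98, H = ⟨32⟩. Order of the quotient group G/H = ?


|⟨32⟩| = n / gcd(32, 98) = 98 / 2 = 49
H is normal (ℤ_98 is abelian).
|G/H| = |G| / |H| = 98 / 49 = 2

|G/H| = 2


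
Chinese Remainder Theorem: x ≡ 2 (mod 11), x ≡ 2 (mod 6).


m₁ = 11, m₂ = 6, gcd = 1, so CRT applies. M = m₁·m₂ = 66
Let M₁ = M/m₁ = 6, M₂ = M/m₂ = 11
Find y₁ ≡ M₁⁻¹ (mod m₁): 6⁻¹ ≡ 2 (mod 11)
Find y₂ ≡ M₂⁻¹ (mod m₂): 11⁻¹ ≡ 5 (mod 6)
x = a₁·M₁·y₁ + a₂·M₂·y₂ = 2·6·2 + 2·11·5 = 134
Reduce mod 66: x ≡ 2
Check: 2 mod 11 = 2 ✓, 2 mod 6 = 2 ✓

x ≡ 2 (mod 66)


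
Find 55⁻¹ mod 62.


Use the extended Euclidean algorithm to write 1 = 55·s + 62·t; then s mod 62 is the inverse.
Euclidean algorithm:
  55 = 0·62 + 55
  62 = 1·55 + 7
  55 = 7·7 + 6
  7 = 1·6 + 1
  6 = 6·1 + 0
gcd(55,62) = 1
Back-substitution gives: 55·(-9) + 62·(8) = 1
So 55⁻¹ ≡ -9 ≡ 53 (mod 62)
Check: 55 × 53 = 2915 ≡ 1 (mod 62) ✓

55⁻¹ ≡ 53 (mod 62)


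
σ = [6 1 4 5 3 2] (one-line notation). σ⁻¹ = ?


To find σ⁻¹, swap domain and range:
σ(1) = 6 → σ⁻¹(6) = 1
σ(2) = 1 → σ⁻¹(1) = 2
σ(3) = 4 → σ⁻¹(4) = 3
σ(4) = 5 → σ⁻¹(5) = 4
σ(5) = 3 → σ⁻¹(3) = 5
σ(6) = 2 → σ⁻¹(2) = 6

σ⁻¹ = [2 6 5 3 4 1]


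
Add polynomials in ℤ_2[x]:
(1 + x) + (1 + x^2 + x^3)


Add coefficients mod 2:
x^0: 1 + 1 = 0 (mod 2)
x^1: 1 + 0 = 1 (mod 2)
x^2: 0 + 1 = 1 (mod 2)
x^3: 0 + 1 = 1 (mod 2)
Result: x + x^2 + x^3

f + g = x + x^2 + x^3


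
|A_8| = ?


|A_n| = n!/2 (even permutations)
|A_8| = 8!/2 = 40320/2 = 20160

|A_8| = 20160


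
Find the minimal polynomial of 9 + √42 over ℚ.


Let α = 9 + √42. Then α - 9 = √42, so (α - 9)² = 42, giving α² - 18α + 39 = 0. Degree 2 and α ∉ ℚ, so this is the minimal polynomial.

Minimal polynomial: x² - 18x + 39


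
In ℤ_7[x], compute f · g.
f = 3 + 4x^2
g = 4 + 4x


Expand and collect like terms; reduce coefficients mod 7:
x^0: 3·4 = 12 ≡ 5 (mod 7)
x^1: 3·4 + 0·4 = 12 ≡ 5 (mod 7)
x^2: 0·4 + 4·4 = 16 ≡ 2 (mod 7)
x^3: 4·4 = 16 ≡ 2 (mod 7)
Result: 5 + 5x + 2x^2 + 2x^3

f · g = 5 + 5x + 2x^2 + 2x^3


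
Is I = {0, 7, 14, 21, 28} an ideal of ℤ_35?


Check ideal conditions for I = {0, 7, 14, 21, 28} in ℤ_35:
(1) I is an additive subgroup? Yes
(2) For r ∈ ℤ_35 and a ∈ I: r·a ∈ I? Yes

Yes, I is an ideal of ℤ_35


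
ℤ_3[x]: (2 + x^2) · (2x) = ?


Expand and collect like terms; reduce coefficients mod 3:
x^0: 2·0 = 0 ≡ 0 (mod 3)
x^1: 2·2 + 0·0 = 4 ≡ 1 (mod 3)
x^2: 0·2 + 1·0 = 0 ≡ 0 (mod 3)
x^3: 1·2 = 2 ≡ 2 (mod 3)
Result: x + 2x^3

f · g = x + 2x^3


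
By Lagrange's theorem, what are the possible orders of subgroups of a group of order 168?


Lagrange's theorem: |H| divides |G|
|G| = 168
Divisors of 168: 1, 2, 3, 4, 6, 7, 8, 12, 14, 21, 24, 28, 42, 56, 84, 168

Possible subgroup orders: {1, 2, 3, 4, 6, 7, 8, 12, 14, 21, 24, 28, 42, 56, 84, 168}


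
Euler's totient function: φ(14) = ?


φ(n) = count of k ∈ {1,...,n} with gcd(k,n)=1
Coprimes to 14: {1, 3, 5, 9, 11, 13}
Count: 6

φ(14) = 6


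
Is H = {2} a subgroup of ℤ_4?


Subgroup test for H = {2} in (ℤ_4, +):
(1) 0 ∈ H? No
(2) Closure: for all a,b ∈ H, (a+b) mod 4 ∈ H? No  [counterexample: 2 + 2 = 0 ∉ H]
(3) Inverses: for all a ∈ H, -a mod 4 ∈ H? Yes

No, H is not a subgroup of ℤ_4


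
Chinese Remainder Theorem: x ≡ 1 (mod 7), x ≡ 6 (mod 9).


m₁ = 7, m₂ = 9, gcd = 1, so CRT applies. M = m₁·m₂ = 63
Let M₁ = M/m₁ = 9, M₂ = M/m₂ = 7
Find y₁ ≡ M₁⁻¹ (mod m₁): 9⁻¹ ≡ 4 (mod 7)
Find y₂ ≡ M₂⁻¹ (mod m₂): 7⁻¹ ≡ 4 (mod 9)
x = a₁·M₁·y₁ + a₂·M₂·y₂ = 1·9·4 + 6·7·4 = 204
Reduce mod 63: x ≡ 15
Check: 15 mod 7 = 1 ✓, 15 mod 9 = 6 ✓

x ≡ 15 (mod 63)


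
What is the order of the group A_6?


|A_n| = n!/2 (even permutations)
|A_6| = 6!/2 = 720/2 = 360

|A_6| = 360


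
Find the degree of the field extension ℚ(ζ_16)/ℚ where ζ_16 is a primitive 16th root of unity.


[ℚ(ζ_n):ℚ] = deg Φ_n(x) = φ(n). Here φ(16) = 8

[ℚ(ζ_16)/ℚ where ζ_16 is a primitive 16th root of unity] = 8


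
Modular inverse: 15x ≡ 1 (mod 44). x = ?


Use the extended Euclidean algorithm to write 1 = 15·s + 44·t; then s mod 44 is the inverse.
Euclidean algorithm:
  15 = 0·44 + 15
  44 = 2·15 + 14
  15 = 1·14 + 1
  14 = 14·1 + 0
gcd(15,44) = 1
Back-substitution gives: 15·(3) + 44·(-1) = 1
So 15⁻¹ ≡ 3 ≡ 3 (mod 44)
Check: 15 × 3 = 45 ≡ 1 (mod 44) ✓

15⁻¹ ≡ 3 (mod 44)


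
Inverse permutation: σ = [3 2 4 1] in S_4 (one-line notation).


To find σ⁻¹, swap domain and range:
σ(1) = 3 → σ⁻¹(3) = 1
σ(2) = 2 → σ⁻¹(2) = 2
σ(3) = 4 → σ⁻¹(4) = 3
σ(4) = 1 → σ⁻¹(1) = 4

σ⁻¹ = [4 2 1 3]


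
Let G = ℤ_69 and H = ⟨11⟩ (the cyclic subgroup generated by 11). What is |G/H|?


|⟨11⟩| = n / gcd(11, 69) = 69 / 1 = 69
H is normal (ℤ_69 is abelian).
|G/H| = |G| / |H| = 69 / 69 = 1

|G/H| = 1


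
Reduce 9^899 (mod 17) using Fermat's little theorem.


Fermat's little theorem: if p is prime and gcd(a,p)=1, then a^(p-1) ≡ 1 (mod p)
p = 17 is prime, gcd(9,17) = 1
Reduce exponent: 899 mod 16 = 3
So 9^899 ≡ 9^3 (mod 17)
9^3 mod 17 = 15

9^899 ≡ 15 (mod 17)


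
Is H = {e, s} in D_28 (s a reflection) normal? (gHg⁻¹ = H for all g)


H = {e, s} in D_28 (s a reflection)
r·s·r⁻¹ = sr⁻² ≠ s for n ≥ 3, so {e, s} is not closed under conjugation

No, not a normal subgroup


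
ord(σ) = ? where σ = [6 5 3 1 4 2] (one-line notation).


Cycle decomposition: (1 6 2 5 4)
Cycle lengths: 5
Order = lcm(5) = 5

ord(σ) = 5


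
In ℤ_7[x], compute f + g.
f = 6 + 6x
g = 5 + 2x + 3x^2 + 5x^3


Add coefficients mod 7:
x^0: 6 + 5 = 4 (mod 7)
x^1: 6 + 2 = 1 (mod 7)
x^2: 0 + 3 = 3 (mod 7)
x^3: 0 + 5 = 5 (mod 7)
Result: 4 + x + 3x^2 + 5x^3

f + g = 4 + x + 3x^2 + 5x^3


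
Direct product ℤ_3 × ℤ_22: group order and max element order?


|ℤ_3 × ℤ_22| = 3 × 22 = 66
Max element order = lcm(3,22) = 66
Cyclic? Yes (gcd=1)

|ℤ_3×ℤ_22| = 66, max element order = 66


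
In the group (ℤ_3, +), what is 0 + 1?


Operation: addition mod 3
0 + 1 = (a + b) mod 3 with a = 0, b = 1

0 + 1 = 1


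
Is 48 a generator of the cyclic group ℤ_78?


g generates ℤ_n iff gcd(g, n) = 1
gcd(48, 78) = 6
Since gcd = 6 ≠ 1, ⟨48⟩ has order 13 < 78, so 48 is not a generator.

No, 48 does not generate ℤ_78


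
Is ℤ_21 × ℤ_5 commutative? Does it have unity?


Direct product ring; commutative with unity (1,1); but (1,0)·(0,1) = (0,0) gives zero divisors, so not an integral domain
Commutative: Yes
Integral domain: No
Has unity: Yes

ℤ_21 × ℤ_5: Commutative=Yes, Unity=Yes


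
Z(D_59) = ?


Z(G) = {g ∈ G | gx = xg for all x ∈ G}
For odd n, Z(D_n) = {e}: no nontrivial rotation commutes with all reflections

Z(D_59) = {e}


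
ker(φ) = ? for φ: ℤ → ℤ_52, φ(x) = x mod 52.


Kernel = preimage of identity
ker(φ) = {x ∈ ℤ : x ≡ 0 (mod 52)} = 52ℤ = {0, ±52, ±104, ...}

ker(φ) = 52ℤ


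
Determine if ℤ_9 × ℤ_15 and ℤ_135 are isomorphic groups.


Comparing ℤ_9 × ℤ_15 and ℤ_135:
gcd(9,15) = 3 ≠ 1. Max element order in ℤ_9×ℤ_15 is lcm(9,15) = 45 < 135, so it has no element of order 135

No, ℤ_9 × ℤ_15 ≇ ℤ_135


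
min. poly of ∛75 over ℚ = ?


∛75 satisfies x³ - 75 = 0, irreducible over ℚ (no rational root; 75 is not a perfect cube)

Minimal polynomial: x³ - 75


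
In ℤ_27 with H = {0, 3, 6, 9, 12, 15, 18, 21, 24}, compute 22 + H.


22 + H = {22 + h (mod 27) : h ∈ H}
22+0=22, 22+3=25, 22+6=1, 22+9=4, 22+12=7, 22+15=10, 22+18=13, 22+21=16, 22+24=19
22 + H = {1, 4, 7, 10, 13, 16, 19, 22, 25} = 1 + H

22 + H = {1, 4, 7, 10, 13, 16, 19, 22, 25}


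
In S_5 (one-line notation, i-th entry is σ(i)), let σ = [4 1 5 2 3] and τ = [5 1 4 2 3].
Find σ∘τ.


σ∘τ: apply τ first, then σ
1 →τ 5 →σ 3
2 →τ 1 →σ 4
3 →τ 4 →σ 2
4 →τ 2 →σ 1
5 →τ 3 →σ 5

σ∘τ = [3 4 2 1 5]


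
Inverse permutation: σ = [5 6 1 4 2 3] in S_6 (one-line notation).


To find σ⁻¹, swap domain and range:
σ(1) = 5 → σ⁻¹(5) = 1
σ(2) = 6 → σ⁻¹(6) = 2
σ(3) = 1 → σ⁻¹(1) = 3
σ(4) = 4 → σ⁻¹(4) = 4
σ(5) = 2 → σ⁻¹(2) = 5
σ(6) = 3 → σ⁻¹(3) = 6

σ⁻¹ = [3 5 6 4 1 2]


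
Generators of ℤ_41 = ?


g generates ℤ_n iff gcd(g,n) = 1
Prime factors of 41: 41
Generators are g ∈ {1,...,40} not divisible by any of these primes.
Generators: {1, 2, 3, 4, 5, 6, 7, 8, 9, 10, 11, 12, 13, 14, 15, 16, 17, 18, 19, 20, 21, 22, 23, 24, 25, 26, 27, 28, 29, 30, 31, 32, 33, 34, 35, 36, 37, 38, 39, 40}
Number of generators = φ(41) = 40

Generators of ℤ_41 = {1, 2, 3, 4, 5, 6, 7, 8, 9, 10, 11, 12, 13, 14, 15, 16, 17, 18, 19, 20, 21, 22, 23, 24, 25, 26, 27, 28, 29, 30, 31, 32, 33, 34, 35, 36, 37, 38, 39, 40}


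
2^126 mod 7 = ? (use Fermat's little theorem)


Fermat's little theorem: if p is prime and gcd(a,p)=1, then a^(p-1) ≡ 1 (mod p)
p = 7 is prime, gcd(2,7) = 1
Reduce exponent: 126 mod 6 = 0
So 2^126 ≡ 2^0 (mod 7)
2^0 = 1

2^126 ≡ 1 (mod 7)


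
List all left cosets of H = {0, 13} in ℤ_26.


H = {0, 13}, |H| = 2
Number of cosets = |G|/|H| = 26/2 = 13
0 + H = {0, 13}
1 + H = {1, 14}
2 + H = {2, 15}
3 + H = {3, 16}
4 + H = {4, 17}
5 + H = {5, 18}
6 + H = {6, 19}
7 + H = {7, 20}
8 + H = {8, 21}
9 + H = {9, 22}
10 + H = {10, 23}
11 + H = {11, 24}
12 + H = {12, 25}

Cosets: 0+H={0,13}; 1+H={1,14}; 2+H={2,15}; 3+H={3,16}; 4+H={4,17}; 5+H={5,18}; 6+H={6,19}; 7+H={7,20}; 8+H={8,21}; 9+H={9,22}; 10+H={10,23}; 11+H={11,24}; 12+H={12,25}


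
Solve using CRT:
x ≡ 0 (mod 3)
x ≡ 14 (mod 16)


m₁ = 3, m₂ = 16, gcd = 1, so CRT applies. M = m₁·m₂ = 48
Let M₁ = M/m₁ = 16, M₂ = M/m₂ = 3
Find y₁ ≡ M₁⁻¹ (mod m₁): 16⁻¹ ≡ 1 (mod 3)
Find y₂ ≡ M₂⁻¹ (mod m₂): 3⁻¹ ≡ 11 (mod 16)
x = a₁·M₁·y₁ + a₂·M₂·y₂ = 0·16·1 + 14·3·11 = 462
Reduce mod 48: x ≡ 30
Check: 30 mod 3 = 0 ✓, 30 mod 16 = 14 ✓

x ≡ 30 (mod 48)


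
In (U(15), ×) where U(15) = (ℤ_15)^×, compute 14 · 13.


Operation: multiplication mod 15
14 · 13 = (a × b) mod 15 with a = 14, b = 13

14 · 13 = 2


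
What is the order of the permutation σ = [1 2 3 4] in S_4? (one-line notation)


Cycle decomposition: identity (all elements fixed)
Order = 1 (identity has order 1)

ord(σ) = 1


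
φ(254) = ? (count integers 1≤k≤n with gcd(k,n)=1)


Factor n: 254 = 2 × 127
φ(n) = n · ∏(1 - 1/p) over distinct primes p | n
φ(254) = 254 · (1 - 1/2) · (1 - 1/127) = 126

φ(254) = 126


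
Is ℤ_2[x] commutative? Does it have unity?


ℤ_2 is a field (n prime), so ℤ_2[x] is a commutative integral domain with unity
Commutative: Yes
Integral domain: Yes
Has unity: Yes

ℤ_2[x]: Commutative=Yes, Unity=Yes


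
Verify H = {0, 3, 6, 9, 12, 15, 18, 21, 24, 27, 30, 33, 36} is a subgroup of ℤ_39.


Subgroup test for H = {0, 3, 6, 9, 12, 15, 18, 21, 24, 27, 30, 33, 36} in (ℤ_39, +):
(1) 0 ∈ H? Yes
(2) Closure: for all a,b ∈ H, (a+b) mod 39 ∈ H? Yes
(3) Inverses: for all a ∈ H, -a mod 39 ∈ H? Yes

Yes, H is a subgroup of ℤ_39


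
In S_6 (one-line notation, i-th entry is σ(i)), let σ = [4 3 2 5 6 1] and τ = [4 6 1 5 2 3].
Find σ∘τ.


σ∘τ: apply τ first, then σ
1 →τ 4 →σ 5
2 →τ 6 →σ 1
3 →τ 1 →σ 4
4 →τ 5 →σ 6
5 →τ 2 →σ 3
6 →τ 3 →σ 2

σ∘τ = [5 1 4 6 3 2]


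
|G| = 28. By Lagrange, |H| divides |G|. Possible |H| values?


Lagrange's theorem: |H| divides |G|
|G| = 28
Divisors of 28: 1, 2, 4, 7, 14, 28

Possible subgroup orders: {1, 2, 4, 7, 14, 28}


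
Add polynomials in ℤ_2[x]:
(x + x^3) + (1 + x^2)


Add coefficients mod 2:
x^0: 0 + 1 = 1 (mod 2)
x^1: 1 + 0 = 1 (mod 2)
x^2: 0 + 1 = 1 (mod 2)
x^3: 1 + 0 = 1 (mod 2)
Result: 1 + x + x^2 + x^3

f + g = 1 + x + x^2 + x^3


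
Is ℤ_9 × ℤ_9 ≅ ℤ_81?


Comparing ℤ_9 × ℤ_9 and ℤ_81:
gcd(9,9) = 9 ≠ 1. Max element order in ℤ_9×ℤ_9 is lcm(9,9) = 9 < 81, so it has no element of order 81

No, ℤ_9 × ℤ_9 ≇ ℤ_81


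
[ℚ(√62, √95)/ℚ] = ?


[ℚ(√62,√95):ℚ] = [ℚ(√62,√95):ℚ(√62)]·[ℚ(√62):ℚ] = 2·2 = 4

[ℚ(√62, √95)/ℚ] = 4


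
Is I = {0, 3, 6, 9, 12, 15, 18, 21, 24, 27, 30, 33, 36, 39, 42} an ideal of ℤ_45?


Check ideal conditions for I = {0, 3, 6, 9, 12, 15, 18, 21, 24, 27, 30, 33, 36, 39, 42} in ℤ_45:
(1) I is an additive subgroup? Yes
(2) For r ∈ ℤ_45 and a ∈ I: r·a ∈ I? Yes

Yes, I is an ideal of ℤ_45


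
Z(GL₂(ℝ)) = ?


Z(G) = {g ∈ G | gx = xg for all x ∈ G}
Only scalar multiples of the identity commute with all invertible matrices

Z(GL₂(ℝ)) = {aI : a ∈ ℝ, a ≠ 0}


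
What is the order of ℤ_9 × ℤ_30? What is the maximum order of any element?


|ℤ_9 × ℤ_30| = 9 × 30 = 270
Max element order = lcm(9,30) = 90
Cyclic? No (gcd=3)

|ℤ_9×ℤ_30| = 270, max element order = 90


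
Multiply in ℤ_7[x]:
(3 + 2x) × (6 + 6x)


Expand and collect like terms; reduce coefficients mod 7:
x^0: 3·6 = 18 ≡ 4 (mod 7)
x^1: 3·6 + 2·6 = 30 ≡ 2 (mod 7)
x^2: 2·6 = 12 ≡ 5 (mod 7)
Result: 4 + 2x + 5x^2

f · g = 4 + 2x + 5x^2


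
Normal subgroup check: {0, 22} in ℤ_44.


H = {0, 22} in ℤ_44
ℤ_44 is abelian; every subgroup of an abelian group is normal

Yes, normal subgroup


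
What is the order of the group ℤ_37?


ℤ_n has n elements.

|ℤ_37| = 37


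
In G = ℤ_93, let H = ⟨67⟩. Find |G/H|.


|⟨67⟩| = n / gcd(67, 93) = 93 / 1 = 93
H is normal (ℤ_93 is abelian).
|G/H| = |G| / |H| = 93 / 93 = 1

|G/H| = 1


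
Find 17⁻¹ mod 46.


Use the extended Euclidean algorithm to write 1 = 17·s + 46·t; then s mod 46 is the inverse.
Euclidean algorithm:
  17 = 0·46 + 17
  46 = 2·17 + 12
  17 = 1·12 + 5
  12 = 2·5 + 2
  5 = 2·2 + 1
  2 = 2·1 + 0
gcd(17,46) = 1
Back-substitution gives: 17·(19) + 46·(-7) = 1
So 17⁻¹ ≡ 19 ≡ 19 (mod 46)
Check: 17 × 19 = 323 ≡ 1 (mod 46) ✓

17⁻¹ ≡ 19 (mod 46)


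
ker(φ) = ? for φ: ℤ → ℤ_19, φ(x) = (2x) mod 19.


Kernel = preimage of identity
ker(φ) = {x ∈ ℤ : 2x ≡ 0 (mod 19)}. gcd(2,19) = 1, so 2x ≡ 0 (mod 19) ⟺ x ≡ 0 (mod 19/1 = 19). Hence ker(φ) = 19ℤ

ker(φ) = 19ℤ


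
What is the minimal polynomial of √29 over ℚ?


√29 satisfies x² - 29 = 0, irreducible over ℚ since 29 is squarefree

Minimal polynomial: x² - 29


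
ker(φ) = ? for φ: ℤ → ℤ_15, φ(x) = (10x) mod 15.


Kernel = preimage of identity
ker(φ) = {x ∈ ℤ : 10x ≡ 0 (mod 15)}. gcd(10,15) = 5, so 10x ≡ 0 (mod 15) ⟺ x ≡ 0 (mod 15/5 = 3). Hence ker(φ) = 3ℤ

ker(φ) = 3ℤ


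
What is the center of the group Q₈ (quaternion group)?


Z(G) = {g ∈ G | gx = xg for all x ∈ G}
In Q₈ = {±1, ±i, ±j, ±k}, only ±1 commute with every element

Z(Q₈ (quaternion group)) = {1, -1}


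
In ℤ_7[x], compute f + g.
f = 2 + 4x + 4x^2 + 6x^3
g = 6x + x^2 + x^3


Add coefficients mod 7:
x^0: 2 + 0 = 2 (mod 7)
x^1: 4 + 6 = 3 (mod 7)
x^2: 4 + 1 = 5 (mod 7)
x^3: 6 + 1 = 0 (mod 7)
Result: 2 + 3x + 5x^2

f + g = 2 + 3x + 5x^2


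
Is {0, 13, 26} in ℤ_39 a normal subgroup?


H = {0, 13, 26} in ℤ_39
ℤ_39 is abelian; every subgroup of an abelian group is normal

Yes, normal subgroup


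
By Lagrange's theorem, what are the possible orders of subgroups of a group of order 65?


Lagrange's theorem: |H| divides |G|
|G| = 65
Divisors of 65: 1, 5, 13, 65

Possible subgroup orders: {1, 5, 13, 65}


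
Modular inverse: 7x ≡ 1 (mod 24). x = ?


Use the extended Euclidean algorithm to write 1 = 7·s + 24·t; then s mod 24 is the inverse.
Euclidean algorithm:
  7 = 0·24 + 7
  24 = 3·7 + 3
  7 = 2·3 + 1
  3 = 3·1 + 0
gcd(7,24) = 1
Back-substitution gives: 7·(7) + 24·(-2) = 1
So 7⁻¹ ≡ 7 ≡ 7 (mod 24)
Check: 7 × 7 = 49 ≡ 1 (mod 24) ✓

7⁻¹ ≡ 7 (mod 24)


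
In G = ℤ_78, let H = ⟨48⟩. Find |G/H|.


|⟨48⟩| = n / gcd(48, 78) = 78 / 6 = 13
H is normal (ℤ_78 is abelian).
|G/H| = |G| / |H| = 78 / 13 = 6

|G/H| = 6


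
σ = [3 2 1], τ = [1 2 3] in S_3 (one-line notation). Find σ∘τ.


σ∘τ: apply τ first, then σ
1 →τ 1 →σ 3
2 →τ 2 →σ 2
3 →τ 3 →σ 1

σ∘τ = [3 2 1]


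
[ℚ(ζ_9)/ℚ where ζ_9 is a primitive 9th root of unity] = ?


[ℚ(ζ_n):ℚ] = deg Φ_n(x) = φ(n). Here φ(9) = 6

[ℚ(ζ_9)/ℚ where ζ_9 is a primitive 9th root of unity] = 6


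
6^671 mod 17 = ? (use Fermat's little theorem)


Fermat's little theorem: if p is prime and gcd(a,p)=1, then a^(p-1) ≡ 1 (mod p)
p = 17 is prime, gcd(6,17) = 1
Reduce exponent: 671 mod 16 = 15
So 6^671 ≡ 6^15 (mod 17)
6^15 mod 17 = 3

6^671 ≡ 3 (mod 17)


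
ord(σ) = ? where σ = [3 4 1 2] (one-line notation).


Cycle decomposition: (1 3) (2 4)
Cycle lengths: 2, 2
Order = lcm(2, 2) = 2

ord(σ) = 2


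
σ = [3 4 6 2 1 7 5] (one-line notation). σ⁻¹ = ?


To find σ⁻¹, swap domain and range:
σ(1) = 3 → σ⁻¹(3) = 1
σ(2) = 4 → σ⁻¹(4) = 2
σ(3) = 6 → σ⁻¹(6) = 3
σ(4) = 2 → σ⁻¹(2) = 4
σ(5) = 1 → σ⁻¹(1) = 5
σ(6) = 7 → σ⁻¹(7) = 6
σ(7) = 5 → σ⁻¹(5) = 7

σ⁻¹ = [5 4 1 2 7 3 6]


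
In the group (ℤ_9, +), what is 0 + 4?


Operation: addition mod 9
0 + 4 = (a + b) mod 9 with a = 0, b = 4

0 + 4 = 4


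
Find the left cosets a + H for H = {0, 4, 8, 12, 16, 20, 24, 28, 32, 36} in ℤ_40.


H = {0, 4, 8, 12, 16, 20, 24, 28, 32, 36}, |H| = 10
Number of cosets = |G|/|H| = 40/10 = 4
0 + H = {0, 4, 8, 12, 16, 20, 24, 28, 32, 36}
1 + H = {1, 5, 9, 13, 17, 21, 25, 29, 33, 37}
2 + H = {2, 6, 10, 14, 18, 22, 26, 30, 34, 38}
3 + H = {3, 7, 11, 15, 19, 23, 27, 31, 35, 39}

Cosets: 0+H={0,4,8,12,16,20,24,28,32,36}; 1+H={1,5,9,13,17,21,25,29,33,37}; 2+H={2,6,10,14,18,22,26,30,34,38}; 3+H={3,7,11,15,19,23,27,31,35,39}


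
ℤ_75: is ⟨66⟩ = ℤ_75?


g generates ℤ_n iff gcd(g, n) = 1
gcd(66, 75) = 3
Since gcd = 3 ≠ 1, ⟨66⟩ has order 25 < 75, so 66 is not a generator.

No, 66 does not generate ℤ_75


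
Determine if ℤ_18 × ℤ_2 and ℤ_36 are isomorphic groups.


Comparing ℤ_18 × ℤ_2 and ℤ_36:
gcd(18,2) = 2 ≠ 1. Max element order in ℤ_18×ℤ_2 is lcm(18,2) = 18 < 36, so it has no element of order 36

No, ℤ_18 × ℤ_2 ≇ ℤ_36


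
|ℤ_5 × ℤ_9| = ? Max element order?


|ℤ_5 × ℤ_9| = 5 × 9 = 45
Max element order = lcm(5,9) = 45
Cyclic? Yes (gcd=1)

|ℤ_5×ℤ_9| = 45, max element order = 45


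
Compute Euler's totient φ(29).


φ(n) = count of k ∈ {1,...,n} with gcd(k,n)=1
Coprimes to 29: {1, 2, 3, 4, 5, 6, 7, 8, 9, 10, 11, 12, 13, 14, 15, 16, 17, 18, 19, 20, 21, 22, 23, 24, 25, 26, 27, 28}
Count: 28

φ(29) = 28


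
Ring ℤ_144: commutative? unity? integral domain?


ℤ_144 is a commutative ring with unity 1; 144 = 2×72 is composite, so 2·72 ≡ 0 gives zero divisors (not an integral domain)
Commutative: Yes
Integral domain: No
Has unity: Yes

ℤ_144: Commutative=Yes, Unity=Yes


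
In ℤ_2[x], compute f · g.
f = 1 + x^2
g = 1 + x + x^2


Expand and collect like terms; reduce coefficients mod 2:
x^0: 1·1 = 1 ≡ 1 (mod 2)
x^1: 1·1 + 0·1 = 1 ≡ 1 (mod 2)
x^2: 1·1 + 0·1 + 1·1 = 2 ≡ 0 (mod 2)
x^3: 0·1 + 1·1 = 1 ≡ 1 (mod 2)
x^4: 1·1 = 1 ≡ 1 (mod 2)
Result: 1 + x + x^3 + x^4

f · g = 1 + x + x^3 + x^4


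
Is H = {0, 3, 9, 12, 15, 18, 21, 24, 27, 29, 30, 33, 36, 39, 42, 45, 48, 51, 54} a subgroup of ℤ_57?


Subgroup test for H = {0, 3, 9, 12, 15, 18, 21, 24, 27, 29, 30, 33, 36, 39, 42, 45, 48, 51, 54} in (ℤ_57, +):
(1) 0 ∈ H? Yes
(2) Closure: for all a,b ∈ H, (a+b) mod 57 ∈ H? No  [counterexample: 3 + 3 = 6 ∉ H]
(3) Inverses: for all a ∈ H, -a mod 57 ∈ H? No

No, H is not a subgroup of ℤ_57


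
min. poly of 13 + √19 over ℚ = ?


Let α = 13 + √19. Then α - 13 = √19, so (α - 13)² = 19, giving α² - 26α + 150 = 0. Degree 2 and α ∉ ℚ, so this is the minimal polynomial.

Minimal polynomial: x² - 26x + 150


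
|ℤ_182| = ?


ℤ_n has n elements.

|ℤ_182| = 182


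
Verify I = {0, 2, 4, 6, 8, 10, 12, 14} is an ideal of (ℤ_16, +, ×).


Check ideal conditions for I = {0, 2, 4, 6, 8, 10, 12, 14} in ℤ_16:
(1) I is an additive subgroup? Yes
(2) For r ∈ ℤ_16 and a ∈ I: r·a ∈ I? Yes

Yes, I is an ideal of ℤ_16


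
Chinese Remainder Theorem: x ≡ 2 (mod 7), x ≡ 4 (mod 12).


m₁ = 7, m₂ = 12, gcd = 1, so CRT applies. M = m₁·m₂ = 84
Let M₁ = M/m₁ = 12, M₂ = M/m₂ = 7
Find y₁ ≡ M₁⁻¹ (mod m₁): 12⁻¹ ≡ 3 (mod 7)
Find y₂ ≡ M₂⁻¹ (mod m₂): 7⁻¹ ≡ 7 (mod 12)
x = a₁·M₁·y₁ + a₂·M₂·y₂ = 2·12·3 + 4·7·7 = 268
Reduce mod 84: x ≡ 16
Check: 16 mod 7 = 2 ✓, 16 mod 12 = 4 ✓

x ≡ 16 (mod 84)


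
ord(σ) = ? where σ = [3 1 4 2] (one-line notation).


Cycle decomposition: (1 3 4 2)
Cycle lengths: 4
Order = lcm(4) = 4

ord(σ) = 4


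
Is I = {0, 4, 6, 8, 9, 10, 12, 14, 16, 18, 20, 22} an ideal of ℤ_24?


Check ideal conditions for I = {0, 4, 6, 8, 9, 10, 12, 14, 16, 18, 20, 22} in ℤ_24:
(1) I is an additive subgroup? No
(2) For r ∈ ℤ_24 and a ∈ I: r·a ∈ I? No  [counterexample: r=3, a=9, r·a mod 24 = 3 ∉ I]

No, I is not an ideal of ℤ_24


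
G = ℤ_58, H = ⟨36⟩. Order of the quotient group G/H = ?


|⟨36⟩| = n / gcd(36, 58) = 58 / 2 = 29
H is normal (ℤ_58 is abelian).
|G/H| = |G| / |H| = 58 / 29 = 2

|G/H| = 2


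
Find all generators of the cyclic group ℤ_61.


g generates ℤ_n iff gcd(g,n) = 1
Prime factors of 61: 61
Generators are g ∈ {1,...,60} not divisible by any of these primes.
Generators: {1, 2, 3, 4, 5, 6, 7, 8, 9, 10, 11, 12, 13, 14, 15, 16, 17, 18, 19, 20, 21, 22, 23, 24, 25, 26, 27, 28, 29, 30, 31, 32, 33, 34, 35, 36, 37, 38, 39, 40, 41, 42, 43, 44, 45, 46, 47, 48, 49, 50, 51, 52, 53, 54, 55, 56, 57, 58, 59, 60}
Number of generators = φ(61) = 60

Generators of ℤ_61 = {1, 2, 3, 4, 5, 6, 7, 8, 9, 10, 11, 12, 13, 14, 15, 16, 17, 18, 19, 20, 21, 22, 23, 24, 25, 26, 27, 28, 29, 30, 31, 32, 33, 34, 35, 36, 37, 38, 39, 40, 41, 42, 43, 44, 45, 46, 47, 48, 49, 50, 51, 52, 53, 54, 55, 56, 57, 58, 59, 60}


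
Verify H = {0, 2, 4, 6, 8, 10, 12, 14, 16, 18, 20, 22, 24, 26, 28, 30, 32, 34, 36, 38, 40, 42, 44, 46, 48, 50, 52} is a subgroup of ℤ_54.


Subgroup test for H = {0, 2, 4, 6, 8, 10, 12, 14, 16, 18, 20, 22, 24, 26, 28, 30, 32, 34, 36, 38, 40, 42, 44, 46, 48, 50, 52} in (ℤ_54, +):
(1) 0 ∈ H? Yes
(2) Closure: for all a,b ∈ H, (a+b) mod 54 ∈ H? Yes
(3) Inverses: for all a ∈ H, -a mod 54 ∈ H? Yes

Yes, H is a subgroup of ℤ_54


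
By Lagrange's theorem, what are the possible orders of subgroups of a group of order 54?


Lagrange's theorem: |H| divides |G|
|G| = 54
Divisors of 54: 1, 2, 3, 6, 9, 18, 27, 54

Possible subgroup orders: {1, 2, 3, 6, 9, 18, 27, 54}


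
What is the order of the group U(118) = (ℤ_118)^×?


U(n) is the group of units mod n; |U(n)| = φ(n)
|U(118)| = φ(118) = 58

|U(118) = (ℤ_118)^×| = 58


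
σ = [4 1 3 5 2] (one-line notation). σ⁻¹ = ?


To find σ⁻¹, swap domain and range:
σ(1) = 4 → σ⁻¹(4) = 1
σ(2) = 1 → σ⁻¹(1) = 2
σ(3) = 3 → σ⁻¹(3) = 3
σ(4) = 5 → σ⁻¹(5) = 4
σ(5) = 2 → σ⁻¹(2) = 5

σ⁻¹ = [2 5 3 1 4]


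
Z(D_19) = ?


Z(G) = {g ∈ G | gx = xg for all x ∈ G}
For odd n, Z(D_n) = {e}: no nontrivial rotation commutes with all reflections

Z(D_19) = {e}


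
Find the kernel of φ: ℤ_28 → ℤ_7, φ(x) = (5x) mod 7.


Kernel = preimage of identity
ker(φ) = {x ∈ ℤ_28 : 5x ≡ 0 (mod 7)}. Since 7 | 28, φ is well-defined. The kernel is the cyclic subgroup ⟨7⟩ of ℤ_28 (order 4), i.e. {0, 7, 14, 21}

ker(φ) = {0, 7, 14, 21}


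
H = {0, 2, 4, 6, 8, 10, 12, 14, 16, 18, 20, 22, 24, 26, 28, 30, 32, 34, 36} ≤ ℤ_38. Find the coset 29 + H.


29 + H = {29 + h (mod 38) : h ∈ H}
29+0=29, 29+2=31, 29+4=33, 29+6=35, 29+8=37, 29+10=1, 29+12=3, 29+14=5, 29+16=7, 29+18=9, 29+20=11, 29+22=13, 29+24=15, 29+26=17, 29+28=19, 29+30=21, 29+32=23, 29+34=25, 29+36=27
29 + H = {1, 3, 5, 7, 9, 11, 13, 15, 17, 19, 21, 23, 25, 27, 29, 31, 33, 35, 37} = 1 + H

29 + H = {1, 3, 5, 7, 9, 11, 13, 15, 17, 19, 21, 23, 25, 27, 29, 31, 33, 35, 37}


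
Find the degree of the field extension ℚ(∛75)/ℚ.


∛75 has minimal polynomial x³ - 75 (irreducible over ℚ since 75 is not a perfect cube)

[ℚ(∛75)/ℚ] = 3


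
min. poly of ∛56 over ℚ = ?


∛56 satisfies x³ - 56 = 0, irreducible over ℚ (no rational root; 56 is not a perfect cube)

Minimal polynomial: x³ - 56


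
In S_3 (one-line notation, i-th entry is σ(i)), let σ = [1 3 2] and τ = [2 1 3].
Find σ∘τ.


σ∘τ: apply τ first, then σ
1 →τ 2 →σ 3
2 →τ 1 →σ 1
3 →τ 3 →σ 2

σ∘τ = [3 1 2]


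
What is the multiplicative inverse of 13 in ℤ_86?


Use the extended Euclidean algorithm to write 1 = 13·s + 86·t; then s mod 86 is the inverse.
Euclidean algorithm:
  13 = 0·86 + 13
  86 = 6·13 + 8
  13 = 1·8 + 5
  8 = 1·5 + 3
  5 = 1·3 + 2
  3 = 1·2 + 1
  2 = 2·1 + 0
gcd(13,86) = 1
Back-substitution gives: 13·(-33) + 86·(5) = 1
So 13⁻¹ ≡ -33 ≡ 53 (mod 86)
Check: 13 × 53 = 689 ≡ 1 (mod 86) ✓

13⁻¹ ≡ 53 (mod 86)


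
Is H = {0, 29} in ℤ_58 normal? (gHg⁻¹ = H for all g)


H = {0, 29} in ℤ_58
ℤ_58 is abelian; every subgroup of an abelian group is normal

Yes, normal subgroup


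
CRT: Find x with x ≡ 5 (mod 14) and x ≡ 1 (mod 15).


m₁ = 14, m₂ = 15, gcd = 1, so CRT applies. M = m₁·m₂ = 210
Let M₁ = M/m₁ = 15, M₂ = M/m₂ = 14
Find y₁ ≡ M₁⁻¹ (mod m₁): 15⁻¹ ≡ 1 (mod 14)
Find y₂ ≡ M₂⁻¹ (mod m₂): 14⁻¹ ≡ 14 (mod 15)
x = a₁·M₁·y₁ + a₂·M₂·y₂ = 5·15·1 + 1·14·14 = 271
Reduce mod 210: x ≡ 61
Check: 61 mod 14 = 5 ✓, 61 mod 15 = 1 ✓

x ≡ 61 (mod 210)


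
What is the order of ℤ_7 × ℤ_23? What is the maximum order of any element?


|ℤ_7 × ℤ_23| = 7 × 23 = 161
Max element order = lcm(7,23) = 161
Cyclic? Yes (gcd=1)

|ℤ_7×ℤ_23| = 161, max element order = 161


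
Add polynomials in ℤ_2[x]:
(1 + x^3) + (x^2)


Add coefficients mod 2:
x^0: 1 + 0 = 1 (mod 2)
x^1: 0 + 0 = 0 (mod 2)
x^2: 0 + 1 = 1 (mod 2)
x^3: 1 + 0 = 1 (mod 2)
Result: 1 + x^2 + x^3

f + g = 1 + x^2 + x^3


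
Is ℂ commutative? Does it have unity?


ℂ is a field: commutative, has unity, every nonzero element is a unit (hence an integral domain)
Commutative: Yes
Integral domain: Yes
Has unity: Yes

ℂ: Commutative=Yes, Unity=Yes


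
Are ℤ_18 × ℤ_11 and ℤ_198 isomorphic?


Comparing ℤ_18 × ℤ_11 and ℤ_198:
gcd(18,11) = 1, so ℤ_18 × ℤ_11 ≅ ℤ_198 (CRT)

Yes, ℤ_18 × ℤ_11 ≅ ℤ_198


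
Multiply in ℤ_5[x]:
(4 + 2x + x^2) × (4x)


Expand and collect like terms; reduce coefficients mod 5:
x^0: 4·0 = 0 ≡ 0 (mod 5)
x^1: 4·4 + 2·0 = 16 ≡ 1 (mod 5)
x^2: 2·4 + 1·0 = 8 ≡ 3 (mod 5)
x^3: 1·4 = 4 ≡ 4 (mod 5)
Result: x + 3x^2 + 4x^3

f · g = x + 3x^2 + 4x^3


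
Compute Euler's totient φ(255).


Factor n: 255 = 3 × 5 × 17
φ(n) = n · ∏(1 - 1/p) over distinct primes p | n
φ(255) = 255 · (1 - 1/3) · (1 - 1/5) · (1 - 1/17) = 128

φ(255) = 128


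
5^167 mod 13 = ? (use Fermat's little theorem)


Fermat's little theorem: if p is prime and gcd(a,p)=1, then a^(p-1) ≡ 1 (mod p)
p = 13 is prime, gcd(5,13) = 1
Reduce exponent: 167 mod 12 = 11
So 5^167 ≡ 5^11 (mod 13)
5^11 mod 13 = 8

5^167 ≡ 8 (mod 13)


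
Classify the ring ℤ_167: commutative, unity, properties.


ℤ_167 is a commutative ring with unity 1; 167 is prime, so ℤ_167 is a field (hence an integral domain)
Commutative: Yes
Integral domain: Yes
Has unity: Yes

ℤ_167: Commutative=Yes, Unity=Yes


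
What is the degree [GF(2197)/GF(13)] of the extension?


GF(2197) = GF(13^3), so the extension degree is 3

[GF(2197)/GF(13)] = 3


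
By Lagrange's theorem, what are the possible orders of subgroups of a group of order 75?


Lagrange's theorem: |H| divides |G|
|G| = 75
Divisors of 75: 1, 3, 5, 15, 25, 75

Possible subgroup orders: {1, 3, 5, 15, 25, 75}


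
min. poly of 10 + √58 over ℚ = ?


Let α = 10 + √58. Then α - 10 = √58, so (α - 10)² = 58, giving α² - 20α + 42 = 0. Degree 2 and α ∉ ℚ, so this is the minimal polynomial.

Minimal polynomial: x² - 20x + 42


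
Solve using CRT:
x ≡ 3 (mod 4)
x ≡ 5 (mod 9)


m₁ = 4, m₂ = 9, gcd = 1, so CRT applies. M = m₁·m₂ = 36
Let M₁ = M/m₁ = 9, M₂ = M/m₂ = 4
Find y₁ ≡ M₁⁻¹ (mod m₁): 9⁻¹ ≡ 1 (mod 4)
Find y₂ ≡ M₂⁻¹ (mod m₂): 4⁻¹ ≡ 7 (mod 9)
x = a₁·M₁·y₁ + a₂·M₂·y₂ = 3·9·1 + 5·4·7 = 167
Reduce mod 36: x ≡ 23
Check: 23 mod 4 = 3 ✓, 23 mod 9 = 5 ✓

x ≡ 23 (mod 36)


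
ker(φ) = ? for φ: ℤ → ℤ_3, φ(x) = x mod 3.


Kernel = preimage of identity
ker(φ) = {x ∈ ℤ : x ≡ 0 (mod 3)} = 3ℤ = {0, ±3, ±6, ...}

ker(φ) = 3ℤ


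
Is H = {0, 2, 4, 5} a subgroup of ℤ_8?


Subgroup test for H = {0, 2, 4, 5} in (ℤ_8, +):
(1) 0 ∈ H? Yes
(2) Closure: for all a,b ∈ H, (a+b) mod 8 ∈ H? No  [counterexample: 2 + 4 = 6 ∉ H]
(3) Inverses: for all a ∈ H, -a mod 8 ∈ H? No

No, H is not a subgroup of ℤ_8
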